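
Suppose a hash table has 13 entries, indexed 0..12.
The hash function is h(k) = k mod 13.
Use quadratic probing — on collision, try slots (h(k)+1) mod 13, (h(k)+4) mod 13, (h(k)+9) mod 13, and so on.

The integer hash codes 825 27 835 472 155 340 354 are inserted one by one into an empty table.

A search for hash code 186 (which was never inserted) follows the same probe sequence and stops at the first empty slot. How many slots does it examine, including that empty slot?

2

825: h=6 => slot 6
27: h=1 => slot 1
835: h=3 => slot 3
472: h=4 => slot 4
155: h=12 => slot 12
340: h=2 => slot 2
354: h=3, probe 3,4,7 => slot 7
Table: [-, 27, 340, 835, 472, -, 825, 354, -, -, -, -, 155]
Lookup 186: h=4, probe 4,5 → slot 5 empty, not found.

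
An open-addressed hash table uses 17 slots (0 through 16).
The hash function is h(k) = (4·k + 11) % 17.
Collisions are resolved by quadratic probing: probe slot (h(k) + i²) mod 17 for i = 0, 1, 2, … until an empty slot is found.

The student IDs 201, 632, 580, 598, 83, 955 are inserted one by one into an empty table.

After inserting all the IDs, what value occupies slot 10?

955

201 hashes to 16; slot 16 is free → place at 16.
632 hashes to 6; slot 6 is free → place at 6.
580 hashes to 2; slot 2 is free → place at 2.
598 hashes to 6; 6 taken → place at 7.
83 hashes to 3; slot 3 is free → place at 3.
955 hashes to 6; 6,7 taken → place at 10.
Table: [—, —, 580, 83, —, —, 632, 598, —, —, 955, —, —, —, —, —, 201]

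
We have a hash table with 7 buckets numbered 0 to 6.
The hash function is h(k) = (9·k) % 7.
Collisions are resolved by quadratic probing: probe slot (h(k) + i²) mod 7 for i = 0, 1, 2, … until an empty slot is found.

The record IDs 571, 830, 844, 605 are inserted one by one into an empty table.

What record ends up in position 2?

571: h=1 -> slot 1
830: h=1, probe 1,2 -> slot 2
844: h=1, probe 1,2,5 -> slot 5
605: h=6 -> slot 6
Table: [—, 571, 830, —, —, 844, 605]

830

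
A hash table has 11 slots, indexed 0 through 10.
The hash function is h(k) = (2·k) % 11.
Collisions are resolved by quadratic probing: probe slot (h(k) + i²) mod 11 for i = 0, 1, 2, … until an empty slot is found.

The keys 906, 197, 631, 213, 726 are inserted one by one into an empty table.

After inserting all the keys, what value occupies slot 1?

631

906: h=8 → slot 8
197: h=9 → slot 9
631: h=8, probe 8,9,1 → slot 1
213: h=8, probe 8,9,1,6 → slot 6
726: h=0 → slot 0
Table: [726, 631, ∅, ∅, ∅, ∅, 213, ∅, 906, 197, ∅]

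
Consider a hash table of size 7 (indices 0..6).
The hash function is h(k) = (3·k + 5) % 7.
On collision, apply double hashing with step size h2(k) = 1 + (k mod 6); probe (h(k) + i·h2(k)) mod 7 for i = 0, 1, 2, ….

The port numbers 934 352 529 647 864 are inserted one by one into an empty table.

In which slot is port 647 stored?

Insert 934: h=0, slot 0 empty => index 0.
Insert 352: h=4, slot 4 empty => index 4.
Insert 529: h=3, slot 3 empty => index 3.
Insert 647: h=0, h2=6, slot 0 occupied => index 6.
Insert 864: h=0, h2=1, slot 0 occupied => index 1.
Table: [934, 864, ., 529, 352, ., 647]

6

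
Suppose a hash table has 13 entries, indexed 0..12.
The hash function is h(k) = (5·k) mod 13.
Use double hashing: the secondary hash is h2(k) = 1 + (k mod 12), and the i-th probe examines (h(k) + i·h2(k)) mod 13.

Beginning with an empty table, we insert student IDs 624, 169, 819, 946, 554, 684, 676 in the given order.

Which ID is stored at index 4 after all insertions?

624: h=0 → slot 0
169: h=0, h2=2, probe 0,2 → slot 2
819: h=0, h2=4, probe 0,4 → slot 4
946: h=11 → slot 11
554: h=1 → slot 1
684: h=1, h2=1, probe 1,2,3 → slot 3
676: h=0, h2=5, probe 0,5 → slot 5
Table: [624, 554, 169, 684, 819, 676, _, _, _, _, _, 946, _]

819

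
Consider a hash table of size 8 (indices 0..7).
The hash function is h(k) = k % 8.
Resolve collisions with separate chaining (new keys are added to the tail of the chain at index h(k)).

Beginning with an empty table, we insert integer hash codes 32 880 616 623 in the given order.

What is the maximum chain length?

Insert 32: h=0, bucket 0 empty -> new chain.
Insert 880: h=0, bucket 0 nonempty -> append to chain.
Insert 616: h=0, bucket 0 nonempty -> append to chain.
Insert 623: h=7, bucket 7 empty -> new chain.
Final buckets:
0: 32 -> 880 -> 616
1: .
2: .
3: .
4: .
5: .
6: .
7: 623

3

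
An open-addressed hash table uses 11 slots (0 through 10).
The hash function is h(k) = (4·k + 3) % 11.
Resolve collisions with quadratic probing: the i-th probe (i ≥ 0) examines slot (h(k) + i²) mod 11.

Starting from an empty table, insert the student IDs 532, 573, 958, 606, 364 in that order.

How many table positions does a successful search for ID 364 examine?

532: h=8 → slot 8
573: h=7 → slot 7
958: h=7, probe 7,8,0 → slot 0
606: h=7, probe 7,8,0,5 → slot 5
364: h=7, probe 7,8,0,5,1 → slot 1
Table: [958, 364, ∅, ∅, ∅, 606, ∅, 573, 532, ∅, ∅]
Lookup 364: h=7, probe 7,8,0,5,1 → found at 1.

5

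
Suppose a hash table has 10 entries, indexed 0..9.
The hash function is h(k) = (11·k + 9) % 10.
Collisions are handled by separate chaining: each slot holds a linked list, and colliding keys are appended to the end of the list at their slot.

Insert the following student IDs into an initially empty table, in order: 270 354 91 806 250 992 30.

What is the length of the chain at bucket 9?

3

270 → bucket 9
354 → bucket 3
91 → bucket 0
806 → bucket 5
250 → bucket 9 (collision)
992 → bucket 1
30 → bucket 9 (collision)
Final buckets:
0: 91
1: 992
2: —
3: 354
4: —
5: 806
6: —
7: —
8: —
9: 270 -> 250 -> 30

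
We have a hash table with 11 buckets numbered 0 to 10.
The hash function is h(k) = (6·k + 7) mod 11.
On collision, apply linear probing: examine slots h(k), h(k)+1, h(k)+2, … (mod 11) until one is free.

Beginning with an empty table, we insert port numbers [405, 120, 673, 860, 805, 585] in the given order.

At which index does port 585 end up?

0

405 hashes to 6; slot 6 is free => place at 6.
120 hashes to 1; slot 1 is free => place at 1.
673 hashes to 8; slot 8 is free => place at 8.
860 hashes to 8; 8 taken => place at 9.
805 hashes to 8; 8,9 taken => place at 10.
585 hashes to 8; 8,9,10 taken => place at 0.
Table: [585, 120, ∅, ∅, ∅, ∅, 405, ∅, 673, 860, 805]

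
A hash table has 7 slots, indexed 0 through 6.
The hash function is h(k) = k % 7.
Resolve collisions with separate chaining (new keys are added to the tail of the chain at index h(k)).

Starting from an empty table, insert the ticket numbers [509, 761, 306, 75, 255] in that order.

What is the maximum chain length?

509 -> bucket 5
761 -> bucket 5 (collision)
306 -> bucket 5 (collision)
75 -> bucket 5 (collision)
255 -> bucket 3
Final buckets:
0: ∅
1: ∅
2: ∅
3: 255
4: ∅
5: 509 -> 761 -> 306 -> 75
6: ∅

4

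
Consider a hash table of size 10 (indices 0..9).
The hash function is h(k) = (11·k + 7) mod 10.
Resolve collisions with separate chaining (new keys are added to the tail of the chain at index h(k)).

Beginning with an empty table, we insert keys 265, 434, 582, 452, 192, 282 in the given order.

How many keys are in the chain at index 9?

Insert 265: h=2, bucket 2 empty → new chain.
Insert 434: h=1, bucket 1 empty → new chain.
Insert 582: h=9, bucket 9 empty → new chain.
Insert 452: h=9, bucket 9 nonempty → append to chain.
Insert 192: h=9, bucket 9 nonempty → append to chain.
Insert 282: h=9, bucket 9 nonempty → append to chain.
Final buckets:
0: ∅
1: 434
2: 265
3: ∅
4: ∅
5: ∅
6: ∅
7: ∅
8: ∅
9: 582 -> 452 -> 192 -> 282

4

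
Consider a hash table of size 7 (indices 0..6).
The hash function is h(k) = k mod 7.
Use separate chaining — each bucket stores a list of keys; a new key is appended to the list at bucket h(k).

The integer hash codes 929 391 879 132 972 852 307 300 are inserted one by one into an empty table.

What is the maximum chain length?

5

Insert 929: h=5, bucket 5 empty → new chain.
Insert 391: h=6, bucket 6 empty → new chain.
Insert 879: h=4, bucket 4 empty → new chain.
Insert 132: h=6, bucket 6 nonempty → append to chain.
Insert 972: h=6, bucket 6 nonempty → append to chain.
Insert 852: h=5, bucket 5 nonempty → append to chain.
Insert 307: h=6, bucket 6 nonempty → append to chain.
Insert 300: h=6, bucket 6 nonempty → append to chain.
Final buckets:
0: .
1: .
2: .
3: .
4: 879
5: 929 -> 852
6: 391 -> 132 -> 972 -> 307 -> 300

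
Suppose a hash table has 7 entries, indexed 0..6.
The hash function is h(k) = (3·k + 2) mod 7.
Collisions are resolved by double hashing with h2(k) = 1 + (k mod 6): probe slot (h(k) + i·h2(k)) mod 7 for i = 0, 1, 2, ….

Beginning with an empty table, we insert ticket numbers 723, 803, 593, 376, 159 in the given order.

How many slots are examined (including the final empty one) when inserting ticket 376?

Insert 723: h=1, slot 1 empty → index 1.
Insert 803: h=3, slot 3 empty → index 3.
Insert 593: h=3, h2=6, slot 3 occupied → index 2.
Insert 376: h=3, h2=5, slots 3,1 occupied → index 6.
Insert 159: h=3, h2=4, slot 3 occupied → index 0.
Table: [159, 723, 593, 803, ., ., 376]

3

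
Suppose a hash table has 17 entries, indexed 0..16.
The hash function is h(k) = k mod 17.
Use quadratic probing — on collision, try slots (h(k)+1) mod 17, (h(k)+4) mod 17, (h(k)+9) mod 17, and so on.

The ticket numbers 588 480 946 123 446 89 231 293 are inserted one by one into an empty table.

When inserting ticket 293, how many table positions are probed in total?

Insert 588: h=10, slot 10 empty -> index 10.
Insert 480: h=4, slot 4 empty -> index 4.
Insert 946: h=11, slot 11 empty -> index 11.
Insert 123: h=4, slot 4 occupied -> index 5.
Insert 446: h=4, slots 4,5 occupied -> index 8.
Insert 89: h=4, slots 4,5,8 occupied -> index 13.
Insert 231: h=10, slots 10,11 occupied -> index 14.
Insert 293: h=4, slots 4,5,8,13 occupied -> index 3.
Table: [∅, ∅, ∅, 293, 480, 123, ∅, ∅, 446, ∅, 588, 946, ∅, 89, 231, ∅, ∅]

5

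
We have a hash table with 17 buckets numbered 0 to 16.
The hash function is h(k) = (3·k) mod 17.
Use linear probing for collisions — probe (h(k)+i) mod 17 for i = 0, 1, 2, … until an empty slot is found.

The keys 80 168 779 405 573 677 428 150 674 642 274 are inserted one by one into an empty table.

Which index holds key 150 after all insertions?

13

80: h=2 → slot 2
168: h=11 → slot 11
779: h=8 → slot 8
405: h=8, probe 8,9 → slot 9
573: h=2, probe 2,3 → slot 3
677: h=8, probe 8,9,10 → slot 10
428: h=9, probe 9,10,11,12 → slot 12
150: h=8, probe 8,9,10,11,12,13 → slot 13
674: h=16 → slot 16
642: h=5 → slot 5
274: h=6 → slot 6
Table: [., ., 80, 573, ., 642, 274, ., 779, 405, 677, 168, 428, 150, ., ., 674]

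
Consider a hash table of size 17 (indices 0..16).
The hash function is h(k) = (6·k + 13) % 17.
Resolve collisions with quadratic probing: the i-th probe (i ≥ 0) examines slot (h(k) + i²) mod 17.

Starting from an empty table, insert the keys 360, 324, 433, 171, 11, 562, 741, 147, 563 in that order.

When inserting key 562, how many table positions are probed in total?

3

360: h=14 -> slot 14
324: h=2 -> slot 2
433: h=10 -> slot 10
171: h=2, probe 2,3 -> slot 3
11: h=11 -> slot 11
562: h=2, probe 2,3,6 -> slot 6
741: h=5 -> slot 5
147: h=11, probe 11,12 -> slot 12
563: h=8 -> slot 8
Table: [., ., 324, 171, ., 741, 562, ., 563, ., 433, 11, 147, ., 360, ., .]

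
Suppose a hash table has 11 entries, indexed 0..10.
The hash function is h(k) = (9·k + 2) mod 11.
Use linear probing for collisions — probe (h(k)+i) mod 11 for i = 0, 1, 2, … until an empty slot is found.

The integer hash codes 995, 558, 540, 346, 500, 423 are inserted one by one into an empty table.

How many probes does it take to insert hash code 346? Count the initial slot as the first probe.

995 hashes to 3; slot 3 is free → place at 3.
558 hashes to 8; slot 8 is free → place at 8.
540 hashes to 0; slot 0 is free → place at 0.
346 hashes to 3; 3 taken → place at 4.
500 hashes to 3; 3,4 taken → place at 5.
423 hashes to 3; 3,4,5 taken → place at 6.
Table: [540, —, —, 995, 346, 500, 423, —, 558, —, —]

2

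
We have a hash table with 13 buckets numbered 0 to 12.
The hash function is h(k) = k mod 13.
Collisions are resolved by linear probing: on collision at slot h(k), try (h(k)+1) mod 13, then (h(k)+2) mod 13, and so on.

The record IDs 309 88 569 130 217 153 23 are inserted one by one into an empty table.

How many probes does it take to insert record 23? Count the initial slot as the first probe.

309 hashes to 10; slot 10 is free → place at 10.
88 hashes to 10; 10 taken → place at 11.
569 hashes to 10; 10,11 taken → place at 12.
130 hashes to 0; slot 0 is free → place at 0.
217 hashes to 9; slot 9 is free → place at 9.
153 hashes to 10; 10,11,12,0 taken → place at 1.
23 hashes to 10; 10,11,12,0,1 taken → place at 2.
Table: [130, 153, 23, _, _, _, _, _, _, 217, 309, 88, 569]

6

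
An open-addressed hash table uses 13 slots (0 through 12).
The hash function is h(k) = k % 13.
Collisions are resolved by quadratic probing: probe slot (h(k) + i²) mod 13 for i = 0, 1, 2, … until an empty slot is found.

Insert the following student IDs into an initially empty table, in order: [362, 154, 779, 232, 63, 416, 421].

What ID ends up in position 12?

Insert 362: h=11, slot 11 empty -> index 11.
Insert 154: h=11, slot 11 occupied -> index 12.
Insert 779: h=12, slot 12 occupied -> index 0.
Insert 232: h=11, slots 11,12 occupied -> index 2.
Insert 63: h=11, slots 11,12,2 occupied -> index 7.
Insert 416: h=0, slot 0 occupied -> index 1.
Insert 421: h=5, slot 5 empty -> index 5.
Table: [779, 416, 232, ∅, ∅, 421, ∅, 63, ∅, ∅, ∅, 362, 154]

154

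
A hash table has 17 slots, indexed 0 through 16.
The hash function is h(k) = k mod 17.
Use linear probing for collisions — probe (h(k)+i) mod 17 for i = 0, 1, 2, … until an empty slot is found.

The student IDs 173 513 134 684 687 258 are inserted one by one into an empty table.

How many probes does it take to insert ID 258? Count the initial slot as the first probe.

4

Insert 173: h=3, slot 3 empty => index 3.
Insert 513: h=3, slot 3 occupied => index 4.
Insert 134: h=15, slot 15 empty => index 15.
Insert 684: h=4, slot 4 occupied => index 5.
Insert 687: h=7, slot 7 empty => index 7.
Insert 258: h=3, slots 3,4,5 occupied => index 6.
Table: [—, —, —, 173, 513, 684, 258, 687, —, —, —, —, —, —, —, 134, —]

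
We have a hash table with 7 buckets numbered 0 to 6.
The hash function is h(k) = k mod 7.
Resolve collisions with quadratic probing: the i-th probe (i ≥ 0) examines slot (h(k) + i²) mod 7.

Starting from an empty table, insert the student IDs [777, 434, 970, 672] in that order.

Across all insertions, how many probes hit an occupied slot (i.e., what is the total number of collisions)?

4

Insert 777: h=0, slot 0 empty -> index 0.
Insert 434: h=0, slot 0 occupied -> index 1.
Insert 970: h=4, slot 4 empty -> index 4.
Insert 672: h=0, slots 0,1,4 occupied -> index 2.
Table: [777, 434, 672, ∅, 970, ∅, ∅]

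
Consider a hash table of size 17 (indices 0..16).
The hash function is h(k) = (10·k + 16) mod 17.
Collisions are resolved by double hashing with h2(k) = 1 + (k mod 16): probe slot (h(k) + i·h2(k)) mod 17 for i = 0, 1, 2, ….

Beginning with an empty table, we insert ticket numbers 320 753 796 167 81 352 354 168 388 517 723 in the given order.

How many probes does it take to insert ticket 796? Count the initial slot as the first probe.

Insert 320: h=3, slot 3 empty -> index 3.
Insert 753: h=15, slot 15 empty -> index 15.
Insert 796: h=3, h2=13, slot 3 occupied -> index 16.
Insert 167: h=3, h2=8, slot 3 occupied -> index 11.
Insert 81: h=10, slot 10 empty -> index 10.
Insert 352: h=0, slot 0 empty -> index 0.
Insert 354: h=3, h2=3, slot 3 occupied -> index 6.
Insert 168: h=13, slot 13 empty -> index 13.
Insert 388: h=3, h2=5, slot 3 occupied -> index 8.
Insert 517: h=1, slot 1 empty -> index 1.
Insert 723: h=4, slot 4 empty -> index 4.
Table: [352, 517, -, 320, 723, -, 354, -, 388, -, 81, 167, -, 168, -, 753, 796]

2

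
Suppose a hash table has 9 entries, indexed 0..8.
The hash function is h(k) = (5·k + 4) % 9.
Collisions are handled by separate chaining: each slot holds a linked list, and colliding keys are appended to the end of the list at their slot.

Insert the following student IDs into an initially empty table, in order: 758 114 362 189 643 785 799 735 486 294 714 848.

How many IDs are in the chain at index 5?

4

Insert 758: h=5, bucket 5 empty -> new chain.
Insert 114: h=7, bucket 7 empty -> new chain.
Insert 362: h=5, bucket 5 nonempty -> append to chain.
Insert 189: h=4, bucket 4 empty -> new chain.
Insert 643: h=6, bucket 6 empty -> new chain.
Insert 785: h=5, bucket 5 nonempty -> append to chain.
Insert 799: h=3, bucket 3 empty -> new chain.
Insert 735: h=7, bucket 7 nonempty -> append to chain.
Insert 486: h=4, bucket 4 nonempty -> append to chain.
Insert 294: h=7, bucket 7 nonempty -> append to chain.
Insert 714: h=1, bucket 1 empty -> new chain.
Insert 848: h=5, bucket 5 nonempty -> append to chain.
Final buckets:
0: -
1: 714
2: -
3: 799
4: 189 -> 486
5: 758 -> 362 -> 785 -> 848
6: 643
7: 114 -> 735 -> 294
8: -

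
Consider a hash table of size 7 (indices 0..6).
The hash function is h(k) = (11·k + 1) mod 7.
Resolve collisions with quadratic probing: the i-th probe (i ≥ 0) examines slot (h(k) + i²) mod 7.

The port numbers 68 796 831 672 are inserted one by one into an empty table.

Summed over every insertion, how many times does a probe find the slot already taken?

4

68 hashes to 0; slot 0 is free -> place at 0.
796 hashes to 0; 0 taken -> place at 1.
831 hashes to 0; 0,1 taken -> place at 4.
672 hashes to 1; 1 taken -> place at 2.
Table: [68, 796, 672, —, 831, —, —]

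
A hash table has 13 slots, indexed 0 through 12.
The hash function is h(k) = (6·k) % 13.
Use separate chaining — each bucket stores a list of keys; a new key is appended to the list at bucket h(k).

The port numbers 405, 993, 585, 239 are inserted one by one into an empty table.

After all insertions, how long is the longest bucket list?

2

405 → bucket 12
993 → bucket 4
585 → bucket 0
239 → bucket 4 (collision)
Final buckets:
0: 585
1: —
2: —
3: —
4: 993 -> 239
5: —
6: —
7: —
8: —
9: —
10: —
11: —
12: 405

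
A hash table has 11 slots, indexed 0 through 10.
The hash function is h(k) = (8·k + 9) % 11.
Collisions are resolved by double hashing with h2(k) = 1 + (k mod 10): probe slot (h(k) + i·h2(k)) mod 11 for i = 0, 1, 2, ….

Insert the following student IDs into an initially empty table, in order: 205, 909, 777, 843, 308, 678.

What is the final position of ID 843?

3

205 hashes to 10; slot 10 is free → place at 10.
909 hashes to 10, h2=10; 10 taken → place at 9.
777 hashes to 10, h2=8; 10 taken → place at 7.
843 hashes to 10, h2=4; 10 taken → place at 3.
308 hashes to 9, h2=9; 9,7 taken → place at 5.
678 hashes to 10, h2=9; 10 taken → place at 8.
Table: [∅, ∅, ∅, 843, ∅, 308, ∅, 777, 678, 909, 205]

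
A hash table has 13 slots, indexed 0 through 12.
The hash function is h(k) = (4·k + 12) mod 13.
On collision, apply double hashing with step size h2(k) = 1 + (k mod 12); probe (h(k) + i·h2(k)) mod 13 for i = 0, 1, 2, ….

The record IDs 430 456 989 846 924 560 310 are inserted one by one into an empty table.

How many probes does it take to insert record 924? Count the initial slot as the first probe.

430 hashes to 3; slot 3 is free -> place at 3.
456 hashes to 3, h2=1; 3 taken -> place at 4.
989 hashes to 3, h2=6; 3 taken -> place at 9.
846 hashes to 3, h2=7; 3 taken -> place at 10.
924 hashes to 3, h2=1; 3,4 taken -> place at 5.
560 hashes to 3, h2=9; 3 taken -> place at 12.
310 hashes to 4, h2=11; 4 taken -> place at 2.
Table: [_, _, 310, 430, 456, 924, _, _, _, 989, 846, _, 560]

3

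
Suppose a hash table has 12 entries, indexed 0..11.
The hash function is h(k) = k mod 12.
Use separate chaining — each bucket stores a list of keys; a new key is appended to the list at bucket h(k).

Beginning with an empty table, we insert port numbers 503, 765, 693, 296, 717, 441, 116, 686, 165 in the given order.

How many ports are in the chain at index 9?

5

503 -> bucket 11
765 -> bucket 9
693 -> bucket 9 (collision)
296 -> bucket 8
717 -> bucket 9 (collision)
441 -> bucket 9 (collision)
116 -> bucket 8 (collision)
686 -> bucket 2
165 -> bucket 9 (collision)
Final buckets:
0: ∅
1: ∅
2: 686
3: ∅
4: ∅
5: ∅
6: ∅
7: ∅
8: 296 -> 116
9: 765 -> 693 -> 717 -> 441 -> 165
10: ∅
11: 503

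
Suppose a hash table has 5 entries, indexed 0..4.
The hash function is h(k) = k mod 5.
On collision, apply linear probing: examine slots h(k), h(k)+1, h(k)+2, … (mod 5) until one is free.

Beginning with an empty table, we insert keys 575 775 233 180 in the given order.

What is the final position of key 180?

2

575 hashes to 0; slot 0 is free → place at 0.
775 hashes to 0; 0 taken → place at 1.
233 hashes to 3; slot 3 is free → place at 3.
180 hashes to 0; 0,1 taken → place at 2.
Table: [575, 775, 180, 233, -]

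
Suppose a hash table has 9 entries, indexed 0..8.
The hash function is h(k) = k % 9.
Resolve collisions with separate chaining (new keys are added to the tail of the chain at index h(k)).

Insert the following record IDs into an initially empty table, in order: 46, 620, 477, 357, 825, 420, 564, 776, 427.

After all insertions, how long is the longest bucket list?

4

46 → bucket 1
620 → bucket 8
477 → bucket 0
357 → bucket 6
825 → bucket 6 (collision)
420 → bucket 6 (collision)
564 → bucket 6 (collision)
776 → bucket 2
427 → bucket 4
Final buckets:
0: 477
1: 46
2: 776
3: .
4: 427
5: .
6: 357 -> 825 -> 420 -> 564
7: .
8: 620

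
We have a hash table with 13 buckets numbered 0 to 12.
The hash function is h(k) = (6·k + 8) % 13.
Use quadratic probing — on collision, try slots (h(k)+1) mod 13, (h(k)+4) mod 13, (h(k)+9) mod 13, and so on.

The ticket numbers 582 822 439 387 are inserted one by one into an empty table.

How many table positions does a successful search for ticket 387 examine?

582: h=3 -> slot 3
822: h=0 -> slot 0
439: h=3, probe 3,4 -> slot 4
387: h=3, probe 3,4,7 -> slot 7
Table: [822, _, _, 582, 439, _, _, 387, _, _, _, _, _]
Lookup 387: h=3, probe 3,4,7 → found at 7.

3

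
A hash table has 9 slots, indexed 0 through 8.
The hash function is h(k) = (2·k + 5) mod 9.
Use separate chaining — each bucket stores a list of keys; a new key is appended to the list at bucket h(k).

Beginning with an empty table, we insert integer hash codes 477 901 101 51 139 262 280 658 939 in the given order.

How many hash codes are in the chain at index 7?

Insert 477: h=5, bucket 5 empty → new chain.
Insert 901: h=7, bucket 7 empty → new chain.
Insert 101: h=0, bucket 0 empty → new chain.
Insert 51: h=8, bucket 8 empty → new chain.
Insert 139: h=4, bucket 4 empty → new chain.
Insert 262: h=7, bucket 7 nonempty → append to chain.
Insert 280: h=7, bucket 7 nonempty → append to chain.
Insert 658: h=7, bucket 7 nonempty → append to chain.
Insert 939: h=2, bucket 2 empty → new chain.
Final buckets:
0: 101
1: .
2: 939
3: .
4: 139
5: 477
6: .
7: 901 -> 262 -> 280 -> 658
8: 51

4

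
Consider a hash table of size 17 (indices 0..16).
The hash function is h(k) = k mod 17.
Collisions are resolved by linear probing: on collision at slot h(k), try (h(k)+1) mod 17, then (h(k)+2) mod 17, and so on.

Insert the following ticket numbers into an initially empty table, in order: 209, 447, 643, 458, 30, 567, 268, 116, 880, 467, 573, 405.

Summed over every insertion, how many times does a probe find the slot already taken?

17

209: h=5 → slot 5
447: h=5, probe 5,6 → slot 6
643: h=14 → slot 14
458: h=16 → slot 16
30: h=13 → slot 13
567: h=6, probe 6,7 → slot 7
268: h=13, probe 13,14,15 → slot 15
116: h=14, probe 14,15,16,0 → slot 0
880: h=13, probe 13,14,15,16,0,1 → slot 1
467: h=8 → slot 8
573: h=12 → slot 12
405: h=14, probe 14,15,16,0,1,2 → slot 2
Table: [116, 880, 405, ∅, ∅, 209, 447, 567, 467, ∅, ∅, ∅, 573, 30, 643, 268, 458]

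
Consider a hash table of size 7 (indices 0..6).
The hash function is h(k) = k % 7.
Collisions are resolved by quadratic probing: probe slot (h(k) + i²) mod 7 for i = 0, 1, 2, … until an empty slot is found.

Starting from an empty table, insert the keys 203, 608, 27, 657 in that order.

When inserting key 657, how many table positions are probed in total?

Insert 203: h=0, slot 0 empty -> index 0.
Insert 608: h=6, slot 6 empty -> index 6.
Insert 27: h=6, slots 6,0 occupied -> index 3.
Insert 657: h=6, slots 6,0,3 occupied -> index 1.
Table: [203, 657, ∅, 27, ∅, ∅, 608]

4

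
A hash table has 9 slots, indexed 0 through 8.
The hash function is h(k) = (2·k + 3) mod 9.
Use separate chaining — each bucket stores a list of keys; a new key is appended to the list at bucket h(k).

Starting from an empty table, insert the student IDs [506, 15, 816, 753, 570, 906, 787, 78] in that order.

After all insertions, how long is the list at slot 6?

Insert 506: h=7, bucket 7 empty -> new chain.
Insert 15: h=6, bucket 6 empty -> new chain.
Insert 816: h=6, bucket 6 nonempty -> append to chain.
Insert 753: h=6, bucket 6 nonempty -> append to chain.
Insert 570: h=0, bucket 0 empty -> new chain.
Insert 906: h=6, bucket 6 nonempty -> append to chain.
Insert 787: h=2, bucket 2 empty -> new chain.
Insert 78: h=6, bucket 6 nonempty -> append to chain.
Final buckets:
0: 570
1: -
2: 787
3: -
4: -
5: -
6: 15 -> 816 -> 753 -> 906 -> 78
7: 506
8: -

5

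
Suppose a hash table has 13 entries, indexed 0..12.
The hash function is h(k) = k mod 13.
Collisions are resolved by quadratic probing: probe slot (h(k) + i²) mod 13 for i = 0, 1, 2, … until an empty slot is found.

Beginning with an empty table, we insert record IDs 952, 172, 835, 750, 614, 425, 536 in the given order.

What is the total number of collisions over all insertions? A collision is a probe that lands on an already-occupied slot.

952 hashes to 3; slot 3 is free -> place at 3.
172 hashes to 3; 3 taken -> place at 4.
835 hashes to 3; 3,4 taken -> place at 7.
750 hashes to 9; slot 9 is free -> place at 9.
614 hashes to 3; 3,4,7 taken -> place at 12.
425 hashes to 9; 9 taken -> place at 10.
536 hashes to 3; 3,4,7,12 taken -> place at 6.
Table: [∅, ∅, ∅, 952, 172, ∅, 536, 835, ∅, 750, 425, ∅, 614]

11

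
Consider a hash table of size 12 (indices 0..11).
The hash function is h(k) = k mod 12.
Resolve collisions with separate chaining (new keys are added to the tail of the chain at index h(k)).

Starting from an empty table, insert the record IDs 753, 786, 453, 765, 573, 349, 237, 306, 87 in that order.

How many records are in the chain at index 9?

5

753 -> bucket 9
786 -> bucket 6
453 -> bucket 9 (collision)
765 -> bucket 9 (collision)
573 -> bucket 9 (collision)
349 -> bucket 1
237 -> bucket 9 (collision)
306 -> bucket 6 (collision)
87 -> bucket 3
Final buckets:
0: -
1: 349
2: -
3: 87
4: -
5: -
6: 786 -> 306
7: -
8: -
9: 753 -> 453 -> 765 -> 573 -> 237
10: -
11: -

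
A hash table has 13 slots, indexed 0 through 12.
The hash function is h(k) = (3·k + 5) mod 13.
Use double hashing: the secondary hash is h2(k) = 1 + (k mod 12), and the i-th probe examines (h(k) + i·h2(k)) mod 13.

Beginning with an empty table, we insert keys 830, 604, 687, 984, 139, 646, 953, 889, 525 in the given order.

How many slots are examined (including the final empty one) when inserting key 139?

2

830: h=12 → slot 12
604: h=10 → slot 10
687: h=12, h2=4, probe 12,3 → slot 3
984: h=6 → slot 6
139: h=6, h2=8, probe 6,1 → slot 1
646: h=6, h2=11, probe 6,4 → slot 4
953: h=4, h2=6, probe 4,10,3,9 → slot 9
889: h=7 → slot 7
525: h=7, h2=10, probe 7,4,1,11 → slot 11
Table: [∅, 139, ∅, 687, 646, ∅, 984, 889, ∅, 953, 604, 525, 830]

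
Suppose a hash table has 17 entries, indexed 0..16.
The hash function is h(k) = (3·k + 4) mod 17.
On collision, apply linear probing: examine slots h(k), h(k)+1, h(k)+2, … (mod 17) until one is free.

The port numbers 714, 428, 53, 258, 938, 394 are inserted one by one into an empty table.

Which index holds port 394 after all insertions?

Insert 714: h=4, slot 4 empty => index 4.
Insert 428: h=13, slot 13 empty => index 13.
Insert 53: h=10, slot 10 empty => index 10.
Insert 258: h=13, slot 13 occupied => index 14.
Insert 938: h=13, slots 13,14 occupied => index 15.
Insert 394: h=13, slots 13,14,15 occupied => index 16.
Table: [_, _, _, _, 714, _, _, _, _, _, 53, _, _, 428, 258, 938, 394]

16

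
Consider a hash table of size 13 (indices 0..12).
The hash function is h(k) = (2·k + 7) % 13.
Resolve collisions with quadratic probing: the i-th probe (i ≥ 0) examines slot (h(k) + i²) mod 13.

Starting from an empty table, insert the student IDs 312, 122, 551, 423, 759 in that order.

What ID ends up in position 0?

759

312: h=7 → slot 7
122: h=4 → slot 4
551: h=4, probe 4,5 → slot 5
423: h=8 → slot 8
759: h=4, probe 4,5,8,0 → slot 0
Table: [759, ., ., ., 122, 551, ., 312, 423, ., ., ., .]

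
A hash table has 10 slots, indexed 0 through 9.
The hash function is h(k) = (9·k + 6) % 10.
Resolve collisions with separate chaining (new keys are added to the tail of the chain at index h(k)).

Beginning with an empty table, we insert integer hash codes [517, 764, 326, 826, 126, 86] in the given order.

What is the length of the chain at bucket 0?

4

Insert 517: h=9, bucket 9 empty -> new chain.
Insert 764: h=2, bucket 2 empty -> new chain.
Insert 326: h=0, bucket 0 empty -> new chain.
Insert 826: h=0, bucket 0 nonempty -> append to chain.
Insert 126: h=0, bucket 0 nonempty -> append to chain.
Insert 86: h=0, bucket 0 nonempty -> append to chain.
Final buckets:
0: 326 -> 826 -> 126 -> 86
1: .
2: 764
3: .
4: .
5: .
6: .
7: .
8: .
9: 517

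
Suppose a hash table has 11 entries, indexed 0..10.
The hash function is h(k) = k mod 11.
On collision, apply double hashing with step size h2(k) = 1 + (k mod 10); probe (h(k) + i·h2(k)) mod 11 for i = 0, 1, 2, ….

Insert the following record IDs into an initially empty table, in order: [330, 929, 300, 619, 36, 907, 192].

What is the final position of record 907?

7

Insert 330: h=0, slot 0 empty => index 0.
Insert 929: h=5, slot 5 empty => index 5.
Insert 300: h=3, slot 3 empty => index 3.
Insert 619: h=3, h2=10, slot 3 occupied => index 2.
Insert 36: h=3, h2=7, slot 3 occupied => index 10.
Insert 907: h=5, h2=8, slots 5,2,10 occupied => index 7.
Insert 192: h=5, h2=3, slot 5 occupied => index 8.
Table: [330, ., 619, 300, ., 929, ., 907, 192, ., 36]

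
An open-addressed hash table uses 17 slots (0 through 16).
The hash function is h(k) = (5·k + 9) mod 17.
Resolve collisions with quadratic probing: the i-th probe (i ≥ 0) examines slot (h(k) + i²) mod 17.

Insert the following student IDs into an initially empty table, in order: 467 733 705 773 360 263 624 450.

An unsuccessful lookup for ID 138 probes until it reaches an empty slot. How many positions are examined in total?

2

467 hashes to 15; slot 15 is free -> place at 15.
733 hashes to 2; slot 2 is free -> place at 2.
705 hashes to 15; 15 taken -> place at 16.
773 hashes to 15; 15,16,2 taken -> place at 7.
360 hashes to 7; 7 taken -> place at 8.
263 hashes to 15; 15,16,2,7 taken -> place at 14.
624 hashes to 1; slot 1 is free -> place at 1.
450 hashes to 15; 15,16,2,7,14 taken -> place at 6.
Table: [∅, 624, 733, ∅, ∅, ∅, 450, 773, 360, ∅, ∅, ∅, ∅, ∅, 263, 467, 705]
Lookup 138: h=2, probe 2,3 → slot 3 empty, not found.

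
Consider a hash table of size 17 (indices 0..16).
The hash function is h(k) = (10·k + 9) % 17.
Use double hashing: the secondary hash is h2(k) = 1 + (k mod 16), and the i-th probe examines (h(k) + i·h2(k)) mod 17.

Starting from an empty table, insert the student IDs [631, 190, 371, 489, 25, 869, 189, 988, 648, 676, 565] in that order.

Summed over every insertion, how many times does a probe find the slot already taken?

11

Insert 631: h=12, slot 12 empty -> index 12.
Insert 190: h=5, slot 5 empty -> index 5.
Insert 371: h=13, slot 13 empty -> index 13.
Insert 489: h=3, slot 3 empty -> index 3.
Insert 25: h=4, slot 4 empty -> index 4.
Insert 869: h=12, h2=6, slot 12 occupied -> index 1.
Insert 189: h=12, h2=14, slot 12 occupied -> index 9.
Insert 988: h=12, h2=13, slot 12 occupied -> index 8.
Insert 648: h=12, h2=9, slots 12,4,13,5 occupied -> index 14.
Insert 676: h=3, h2=5, slots 3,8,13,1 occupied -> index 6.
Insert 565: h=15, slot 15 empty -> index 15.
Table: [., 869, ., 489, 25, 190, 676, ., 988, 189, ., ., 631, 371, 648, 565, .]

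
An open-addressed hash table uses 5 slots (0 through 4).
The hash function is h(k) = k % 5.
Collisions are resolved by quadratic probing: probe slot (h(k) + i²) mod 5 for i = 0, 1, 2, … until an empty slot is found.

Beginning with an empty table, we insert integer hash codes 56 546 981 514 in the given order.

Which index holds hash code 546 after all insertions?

2

Insert 56: h=1, slot 1 empty => index 1.
Insert 546: h=1, slot 1 occupied => index 2.
Insert 981: h=1, slots 1,2 occupied => index 0.
Insert 514: h=4, slot 4 empty => index 4.
Table: [981, 56, 546, ., 514]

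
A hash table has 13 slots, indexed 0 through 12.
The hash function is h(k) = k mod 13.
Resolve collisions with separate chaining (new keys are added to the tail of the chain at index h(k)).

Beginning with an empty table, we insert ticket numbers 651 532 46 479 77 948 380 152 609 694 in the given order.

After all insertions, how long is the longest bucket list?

3

651 → bucket 1
532 → bucket 12
46 → bucket 7
479 → bucket 11
77 → bucket 12 (collision)
948 → bucket 12 (collision)
380 → bucket 3
152 → bucket 9
609 → bucket 11 (collision)
694 → bucket 5
Final buckets:
0: -
1: 651
2: -
3: 380
4: -
5: 694
6: -
7: 46
8: -
9: 152
10: -
11: 479 -> 609
12: 532 -> 77 -> 948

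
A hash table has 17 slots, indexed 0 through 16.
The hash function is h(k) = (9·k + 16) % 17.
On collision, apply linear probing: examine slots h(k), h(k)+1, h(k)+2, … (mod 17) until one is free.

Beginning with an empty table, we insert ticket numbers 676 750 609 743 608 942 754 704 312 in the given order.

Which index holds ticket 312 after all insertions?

676 hashes to 14; slot 14 is free -> place at 14.
750 hashes to 0; slot 0 is free -> place at 0.
609 hashes to 6; slot 6 is free -> place at 6.
743 hashes to 5; slot 5 is free -> place at 5.
608 hashes to 14; 14 taken -> place at 15.
942 hashes to 11; slot 11 is free -> place at 11.
754 hashes to 2; slot 2 is free -> place at 2.
704 hashes to 11; 11 taken -> place at 12.
312 hashes to 2; 2 taken -> place at 3.
Table: [750, -, 754, 312, -, 743, 609, -, -, -, -, 942, 704, -, 676, 608, -]

3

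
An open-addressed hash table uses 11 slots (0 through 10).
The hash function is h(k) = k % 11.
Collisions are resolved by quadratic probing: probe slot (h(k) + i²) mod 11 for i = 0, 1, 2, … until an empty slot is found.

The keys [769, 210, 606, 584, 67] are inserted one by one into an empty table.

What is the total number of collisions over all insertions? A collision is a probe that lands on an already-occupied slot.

7

Insert 769: h=10, slot 10 empty -> index 10.
Insert 210: h=1, slot 1 empty -> index 1.
Insert 606: h=1, slot 1 occupied -> index 2.
Insert 584: h=1, slots 1,2 occupied -> index 5.
Insert 67: h=1, slots 1,2,5,10 occupied -> index 6.
Table: [—, 210, 606, —, —, 584, 67, —, —, —, 769]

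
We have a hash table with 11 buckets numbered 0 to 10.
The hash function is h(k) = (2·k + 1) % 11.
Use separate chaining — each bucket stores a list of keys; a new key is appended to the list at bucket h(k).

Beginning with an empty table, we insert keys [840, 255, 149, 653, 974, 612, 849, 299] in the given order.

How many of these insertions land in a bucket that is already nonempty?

Insert 840: h=9, bucket 9 empty → new chain.
Insert 255: h=5, bucket 5 empty → new chain.
Insert 149: h=2, bucket 2 empty → new chain.
Insert 653: h=9, bucket 9 nonempty → append to chain.
Insert 974: h=2, bucket 2 nonempty → append to chain.
Insert 612: h=4, bucket 4 empty → new chain.
Insert 849: h=5, bucket 5 nonempty → append to chain.
Insert 299: h=5, bucket 5 nonempty → append to chain.
Final buckets:
0: —
1: —
2: 149 -> 974
3: —
4: 612
5: 255 -> 849 -> 299
6: —
7: —
8: —
9: 840 -> 653
10: —

4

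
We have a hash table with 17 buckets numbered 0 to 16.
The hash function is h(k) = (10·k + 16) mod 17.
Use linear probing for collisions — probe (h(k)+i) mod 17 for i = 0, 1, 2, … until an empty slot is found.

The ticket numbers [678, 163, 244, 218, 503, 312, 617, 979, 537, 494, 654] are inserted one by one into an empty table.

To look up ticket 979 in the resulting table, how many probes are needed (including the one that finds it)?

4

678 hashes to 13; slot 13 is free -> place at 13.
163 hashes to 14; slot 14 is free -> place at 14.
244 hashes to 8; slot 8 is free -> place at 8.
218 hashes to 3; slot 3 is free -> place at 3.
503 hashes to 14; 14 taken -> place at 15.
312 hashes to 8; 8 taken -> place at 9.
617 hashes to 15; 15 taken -> place at 16.
979 hashes to 14; 14,15,16 taken -> place at 0.
537 hashes to 14; 14,15,16,0 taken -> place at 1.
494 hashes to 9; 9 taken -> place at 10.
654 hashes to 11; slot 11 is free -> place at 11.
Table: [979, 537, ∅, 218, ∅, ∅, ∅, ∅, 244, 312, 494, 654, ∅, 678, 163, 503, 617]
Lookup 979: h=14, probe 14,15,16,0 → found at 0.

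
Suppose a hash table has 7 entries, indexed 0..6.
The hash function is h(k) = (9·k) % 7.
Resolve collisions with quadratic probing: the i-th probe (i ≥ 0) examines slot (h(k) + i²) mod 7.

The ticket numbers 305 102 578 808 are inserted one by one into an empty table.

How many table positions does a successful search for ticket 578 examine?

305 hashes to 1; slot 1 is free => place at 1.
102 hashes to 1; 1 taken => place at 2.
578 hashes to 1; 1,2 taken => place at 5.
808 hashes to 6; slot 6 is free => place at 6.
Table: [∅, 305, 102, ∅, ∅, 578, 808]
Lookup 578: h=1, probe 1,2,5 → found at 5.

3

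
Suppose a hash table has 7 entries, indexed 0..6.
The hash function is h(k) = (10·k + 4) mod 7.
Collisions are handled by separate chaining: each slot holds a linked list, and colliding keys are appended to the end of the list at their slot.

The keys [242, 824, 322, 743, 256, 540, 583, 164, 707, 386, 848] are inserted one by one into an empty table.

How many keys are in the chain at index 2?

2

Insert 242: h=2, bucket 2 empty -> new chain.
Insert 824: h=5, bucket 5 empty -> new chain.
Insert 322: h=4, bucket 4 empty -> new chain.
Insert 743: h=0, bucket 0 empty -> new chain.
Insert 256: h=2, bucket 2 nonempty -> append to chain.
Insert 540: h=0, bucket 0 nonempty -> append to chain.
Insert 583: h=3, bucket 3 empty -> new chain.
Insert 164: h=6, bucket 6 empty -> new chain.
Insert 707: h=4, bucket 4 nonempty -> append to chain.
Insert 386: h=0, bucket 0 nonempty -> append to chain.
Insert 848: h=0, bucket 0 nonempty -> append to chain.
Final buckets:
0: 743 -> 540 -> 386 -> 848
1: .
2: 242 -> 256
3: 583
4: 322 -> 707
5: 824
6: 164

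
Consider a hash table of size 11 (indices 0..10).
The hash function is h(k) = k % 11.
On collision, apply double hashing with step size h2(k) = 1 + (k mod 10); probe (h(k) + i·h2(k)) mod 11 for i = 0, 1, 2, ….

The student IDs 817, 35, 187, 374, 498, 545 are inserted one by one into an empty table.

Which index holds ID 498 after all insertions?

817: h=3 => slot 3
35: h=2 => slot 2
187: h=0 => slot 0
374: h=0, h2=5, probe 0,5 => slot 5
498: h=3, h2=9, probe 3,1 => slot 1
545: h=6 => slot 6
Table: [187, 498, 35, 817, ., 374, 545, ., ., ., .]

1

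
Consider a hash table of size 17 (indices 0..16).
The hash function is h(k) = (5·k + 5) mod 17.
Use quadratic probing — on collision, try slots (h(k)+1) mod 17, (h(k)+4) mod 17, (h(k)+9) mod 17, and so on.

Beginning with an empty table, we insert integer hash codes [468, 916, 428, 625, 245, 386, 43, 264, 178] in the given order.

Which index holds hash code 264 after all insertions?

8

468: h=16 -> slot 16
916: h=12 -> slot 12
428: h=3 -> slot 3
625: h=2 -> slot 2
245: h=6 -> slot 6
386: h=14 -> slot 14
43: h=16, probe 16,0 -> slot 0
264: h=16, probe 16,0,3,8 -> slot 8
178: h=11 -> slot 11
Table: [43, —, 625, 428, —, —, 245, —, 264, —, —, 178, 916, —, 386, —, 468]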